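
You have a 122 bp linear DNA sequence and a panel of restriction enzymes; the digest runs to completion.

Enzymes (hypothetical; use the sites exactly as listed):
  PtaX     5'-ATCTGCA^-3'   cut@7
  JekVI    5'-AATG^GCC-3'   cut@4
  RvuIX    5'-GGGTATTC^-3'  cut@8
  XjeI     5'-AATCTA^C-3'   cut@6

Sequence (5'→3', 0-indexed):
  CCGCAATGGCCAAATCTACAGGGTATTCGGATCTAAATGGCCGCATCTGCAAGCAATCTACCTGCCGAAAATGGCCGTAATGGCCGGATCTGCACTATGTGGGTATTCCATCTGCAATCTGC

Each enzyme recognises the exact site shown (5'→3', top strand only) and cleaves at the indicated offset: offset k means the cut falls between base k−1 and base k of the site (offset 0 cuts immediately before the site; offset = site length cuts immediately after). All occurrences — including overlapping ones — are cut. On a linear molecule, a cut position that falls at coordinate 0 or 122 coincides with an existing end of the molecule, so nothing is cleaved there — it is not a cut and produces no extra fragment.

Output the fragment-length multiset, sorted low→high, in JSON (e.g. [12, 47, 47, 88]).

[6,8,8,9,9,10,10,11,12,12,13,14]

Per-enzyme occurrences:
  PtaX ATCTGCA/7: at [44, 87, 109] ⇒ [51, 94, 116]
  JekVI AATGGCC/4: at [4, 35, 69, 78] ⇒ [8, 39, 73, 82]
  RvuIX GGGTATTC/8: at [20, 100] ⇒ [28, 108]
  XjeI AATCTAC/6: at [12, 54] ⇒ [18, 60]

All cut coordinates (distinct, sorted): [8, 18, 28, 39, 51, 60, 73, 82, 94, 108, 116]

Fragments:
  [0,8): 8 bp
  [8,18): 10 bp
  [18,28): 10 bp
  [28,39): 11 bp
  [39,51): 12 bp
  [51,60): 9 bp
  [60,73): 13 bp
  [73,82): 9 bp
  [82,94): 12 bp
  [94,108): 14 bp
  [108,116): 8 bp
  [116,122): 6 bp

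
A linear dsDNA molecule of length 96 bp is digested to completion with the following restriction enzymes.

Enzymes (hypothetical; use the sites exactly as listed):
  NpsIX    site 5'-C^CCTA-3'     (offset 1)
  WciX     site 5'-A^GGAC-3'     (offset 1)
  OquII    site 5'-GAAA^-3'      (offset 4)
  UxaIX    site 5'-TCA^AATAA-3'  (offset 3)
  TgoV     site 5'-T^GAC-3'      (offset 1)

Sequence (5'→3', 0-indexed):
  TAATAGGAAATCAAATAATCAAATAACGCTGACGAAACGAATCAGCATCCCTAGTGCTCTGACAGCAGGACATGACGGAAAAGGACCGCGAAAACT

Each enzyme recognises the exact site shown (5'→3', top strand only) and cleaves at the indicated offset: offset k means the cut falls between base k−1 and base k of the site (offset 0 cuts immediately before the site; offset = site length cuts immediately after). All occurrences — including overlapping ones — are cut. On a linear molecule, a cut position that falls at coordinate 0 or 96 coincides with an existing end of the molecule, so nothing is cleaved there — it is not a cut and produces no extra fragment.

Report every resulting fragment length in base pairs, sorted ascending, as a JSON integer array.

[1,3,3,6,7,7,8,8,9,10,11,11,12]

Site scan:
  NpsIX (CCCTA, off=1): starts [48] → cuts [49]
  WciX (AGGAC, off=1): starts [66, 81] → cuts [67, 82]
  OquII (GAAA, off=4): starts [6, 33, 77, 89] → cuts [10, 37, 81, 93]
  UxaIX (TCAAATAA, off=3): starts [10, 18] → cuts [13, 21]
  TgoV (TGAC, off=1): starts [29, 59, 72] → cuts [30, 60, 73]

All cut coordinates (distinct, sorted): [10, 13, 21, 30, 37, 49, 60, 67, 73, 81, 82, 93]

Fragments:
  [0,10): 10 bp
  [10,13): 3 bp
  [13,21): 8 bp
  [21,30): 9 bp
  [30,37): 7 bp
  [37,49): 12 bp
  [49,60): 11 bp
  [60,67): 7 bp
  [67,73): 6 bp
  [73,81): 8 bp
  [81,82): 1 bp
  [82,93): 11 bp
  [93,96): 3 bp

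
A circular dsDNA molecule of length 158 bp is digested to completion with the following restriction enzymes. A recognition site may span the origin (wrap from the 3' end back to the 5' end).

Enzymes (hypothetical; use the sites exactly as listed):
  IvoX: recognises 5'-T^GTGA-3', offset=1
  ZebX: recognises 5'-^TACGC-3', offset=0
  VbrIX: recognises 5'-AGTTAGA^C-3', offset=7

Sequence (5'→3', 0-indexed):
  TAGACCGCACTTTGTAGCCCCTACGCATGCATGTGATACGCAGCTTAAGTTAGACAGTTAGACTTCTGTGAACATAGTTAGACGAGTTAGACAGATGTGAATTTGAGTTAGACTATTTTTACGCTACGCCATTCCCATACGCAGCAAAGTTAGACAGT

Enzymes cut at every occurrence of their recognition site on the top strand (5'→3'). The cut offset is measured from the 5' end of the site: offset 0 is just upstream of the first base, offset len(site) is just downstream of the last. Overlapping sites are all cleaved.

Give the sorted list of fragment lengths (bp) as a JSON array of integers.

Site scan:
  IvoX TGTGA/1: at [31, 66, 95] ⇒ [32, 67, 96]
  ZebX TACGC/0: at [21, 36, 119, 124, 137] ⇒ [21, 36, 119, 124, 137]
  VbrIX AGTTAGAC/7: at [47, 55, 75, 84, 105, 147, 155] ⇒ [4, 54, 62, 82, 91, 112, 154]

Pooled cuts: [4, 21, 32, 36, 54, 62, 67, 82, 91, 96, 112, 119, 124, 137, 154]

Fragment lengths:
  4→21: 17 bp
  21→32: 11 bp
  32→36: 4 bp
  36→54: 18 bp
  54→62: 8 bp
  62→67: 5 bp
  67→82: 15 bp
  82→91: 9 bp
  91→96: 5 bp
  96→112: 16 bp
  112→119: 7 bp
  119→124: 5 bp
  124→137: 13 bp
  137→154: 17 bp
  154→4 (wrap): 158-154+4 = 8 bp

[4,5,5,5,7,8,8,9,11,13,15,16,17,17,18]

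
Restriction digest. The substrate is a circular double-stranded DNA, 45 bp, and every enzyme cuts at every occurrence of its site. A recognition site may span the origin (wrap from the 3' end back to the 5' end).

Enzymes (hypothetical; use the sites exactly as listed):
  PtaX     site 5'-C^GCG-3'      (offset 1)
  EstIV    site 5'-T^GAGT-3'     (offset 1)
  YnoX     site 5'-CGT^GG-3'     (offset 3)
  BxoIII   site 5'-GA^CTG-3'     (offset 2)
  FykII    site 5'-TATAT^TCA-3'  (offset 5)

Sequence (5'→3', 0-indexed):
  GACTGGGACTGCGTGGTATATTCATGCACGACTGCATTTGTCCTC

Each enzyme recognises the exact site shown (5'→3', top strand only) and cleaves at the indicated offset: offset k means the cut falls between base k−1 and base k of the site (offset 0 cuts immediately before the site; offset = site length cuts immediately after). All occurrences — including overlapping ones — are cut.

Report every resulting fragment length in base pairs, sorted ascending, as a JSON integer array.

Site scan:
  PtaX (CGCG, off=1): no sites
  EstIV (TGAGT, off=1): no sites
  YnoX CGTGG/3: at [11] ⇒ [14]
  BxoIII GACTG/2: at [0, 6, 29] ⇒ [2, 8, 31]
  FykII TATATTCA/5: at [16] ⇒ [21]

Pooled cuts: [2, 8, 14, 21, 31]

Fragments:
  2→8: 6 bp
  8→14: 6 bp
  14→21: 7 bp
  21→31: 10 bp
  31→2 (wrap): 45-31+2 = 16 bp

[6,6,7,10,16]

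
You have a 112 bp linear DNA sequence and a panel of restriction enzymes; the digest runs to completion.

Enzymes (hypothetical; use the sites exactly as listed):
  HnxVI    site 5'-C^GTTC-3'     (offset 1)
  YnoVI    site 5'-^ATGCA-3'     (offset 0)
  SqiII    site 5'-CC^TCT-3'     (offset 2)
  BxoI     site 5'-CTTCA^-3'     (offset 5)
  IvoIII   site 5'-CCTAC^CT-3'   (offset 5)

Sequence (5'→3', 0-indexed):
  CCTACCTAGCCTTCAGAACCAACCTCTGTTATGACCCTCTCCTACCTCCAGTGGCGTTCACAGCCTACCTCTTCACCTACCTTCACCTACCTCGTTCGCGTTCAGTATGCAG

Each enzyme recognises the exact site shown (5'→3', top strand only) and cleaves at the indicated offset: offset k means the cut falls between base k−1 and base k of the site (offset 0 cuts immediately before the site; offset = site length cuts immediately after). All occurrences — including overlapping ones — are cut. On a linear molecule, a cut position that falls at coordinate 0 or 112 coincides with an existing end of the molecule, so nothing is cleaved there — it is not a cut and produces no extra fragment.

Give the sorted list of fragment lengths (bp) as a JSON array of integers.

[1,3,5,5,5,5,6,6,6,7,8,9,10,10,13,13]

Scan for sites:
  HnxVI (CGTTC, off=1): starts [54, 92, 98] → cuts [55, 93, 99]
  YnoVI (ATGCA, off=0): starts [106] → cuts [106]
  SqiII (CCTCT, off=2): starts [22, 35, 67] → cuts [24, 37, 69]
  BxoI (CTTCA, off=5): starts [10, 70, 80] → cuts [15, 75, 85]
  IvoIII (CCTACCT, off=5): starts [0, 40, 63, 75, 85] → cuts [5, 45, 68, 80, 90]

All cut coordinates (distinct, sorted): [5, 15, 24, 37, 45, 55, 68, 69, 75, 80, 85, 90, 93, 99, 106]

Fragments:
  [0,5): 5 bp
  [5,15): 10 bp
  [15,24): 9 bp
  [24,37): 13 bp
  [37,45): 8 bp
  [45,55): 10 bp
  [55,68): 13 bp
  [68,69): 1 bp
  [69,75): 6 bp
  [75,80): 5 bp
  [80,85): 5 bp
  [85,90): 5 bp
  [90,93): 3 bp
  [93,99): 6 bp
  [99,106): 7 bp
  [106,112): 6 bp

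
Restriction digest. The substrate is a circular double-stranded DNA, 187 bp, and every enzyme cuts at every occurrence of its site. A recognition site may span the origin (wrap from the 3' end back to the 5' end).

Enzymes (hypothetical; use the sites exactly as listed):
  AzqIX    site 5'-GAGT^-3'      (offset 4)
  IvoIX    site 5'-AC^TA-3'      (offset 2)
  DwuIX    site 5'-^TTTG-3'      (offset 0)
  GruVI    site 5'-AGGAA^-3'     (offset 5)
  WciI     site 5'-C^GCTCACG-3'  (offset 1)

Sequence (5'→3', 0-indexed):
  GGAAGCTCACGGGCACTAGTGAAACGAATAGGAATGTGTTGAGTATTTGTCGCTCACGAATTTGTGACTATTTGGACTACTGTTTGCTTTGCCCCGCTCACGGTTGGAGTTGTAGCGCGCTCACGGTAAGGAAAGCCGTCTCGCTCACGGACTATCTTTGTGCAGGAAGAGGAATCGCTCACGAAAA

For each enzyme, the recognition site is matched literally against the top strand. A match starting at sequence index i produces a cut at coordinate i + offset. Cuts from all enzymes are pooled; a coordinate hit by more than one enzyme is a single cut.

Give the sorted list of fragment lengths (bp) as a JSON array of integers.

[1,2,2,4,5,5,6,6,7,8,8,8,9,9,10,10,12,12,15,15,15,18]

Scan for sites:
  AzqIX (GAGT, off=4): starts [40, 106] → cuts [44, 110]
  IvoIX (ACTA, off=2): starts [14, 66, 75, 150] → cuts [16, 68, 77, 152]
  DwuIX (TTTG, off=0): starts [45, 60, 70, 82, 87, 156] → cuts [45, 60, 70, 82, 87, 156]
  GruVI (AGGAA, off=5): starts [29, 128, 163, 169, 186] → cuts [4, 34, 133, 168, 174]
  WciI (CGCTCACG, off=1): starts [50, 94, 117, 141, 175] → cuts [51, 95, 118, 142, 176]

All cut coordinates (distinct, sorted): [4, 16, 34, 44, 45, 51, 60, 68, 70, 77, 82, 87, 95, 110, 118, 133, 142, 152, 156, 168, 174, 176]

Fragment lengths:
  4→16: 12 bp
  16→34: 18 bp
  34→44: 10 bp
  44→45: 1 bp
  45→51: 6 bp
  51→60: 9 bp
  60→68: 8 bp
  68→70: 2 bp
  70→77: 7 bp
  77→82: 5 bp
  82→87: 5 bp
  87→95: 8 bp
  95→110: 15 bp
  110→118: 8 bp
  118→133: 15 bp
  133→142: 9 bp
  142→152: 10 bp
  152→156: 4 bp
  156→168: 12 bp
  168→174: 6 bp
  174→176: 2 bp
  176→4 (wrap): 187-176+4 = 15 bp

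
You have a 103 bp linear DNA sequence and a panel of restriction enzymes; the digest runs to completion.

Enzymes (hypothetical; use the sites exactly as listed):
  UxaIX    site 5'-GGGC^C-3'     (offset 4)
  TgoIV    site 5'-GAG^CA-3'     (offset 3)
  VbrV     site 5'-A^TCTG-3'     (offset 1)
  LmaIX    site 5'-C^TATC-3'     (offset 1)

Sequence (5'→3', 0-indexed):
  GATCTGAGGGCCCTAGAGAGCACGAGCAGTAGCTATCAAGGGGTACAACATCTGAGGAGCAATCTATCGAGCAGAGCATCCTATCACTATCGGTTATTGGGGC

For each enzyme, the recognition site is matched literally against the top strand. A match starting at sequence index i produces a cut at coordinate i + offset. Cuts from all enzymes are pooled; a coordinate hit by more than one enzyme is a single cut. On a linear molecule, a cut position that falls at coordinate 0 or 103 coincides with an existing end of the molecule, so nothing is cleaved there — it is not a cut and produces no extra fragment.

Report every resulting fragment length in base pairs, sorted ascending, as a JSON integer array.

[2,5,5,5,6,6,7,7,9,9,9,16,17]

Site scan:
  UxaIX (GGGCC, off=4): starts [7] → cuts [11]
  TgoIV (GAGCA, off=3): starts [17, 23, 56, 68, 73] → cuts [20, 26, 59, 71, 76]
  VbrV (ATCTG, off=1): starts [1, 49] → cuts [2, 50]
  LmaIX (CTATC, off=1): starts [32, 63, 80, 86] → cuts [33, 64, 81, 87]

All cut coordinates (distinct, sorted): [2, 11, 20, 26, 33, 50, 59, 64, 71, 76, 81, 87]

Fragment lengths:
  [0,2): 2 bp
  [2,11): 9 bp
  [11,20): 9 bp
  [20,26): 6 bp
  [26,33): 7 bp
  [33,50): 17 bp
  [50,59): 9 bp
  [59,64): 5 bp
  [64,71): 7 bp
  [71,76): 5 bp
  [76,81): 5 bp
  [81,87): 6 bp
  [87,103): 16 bp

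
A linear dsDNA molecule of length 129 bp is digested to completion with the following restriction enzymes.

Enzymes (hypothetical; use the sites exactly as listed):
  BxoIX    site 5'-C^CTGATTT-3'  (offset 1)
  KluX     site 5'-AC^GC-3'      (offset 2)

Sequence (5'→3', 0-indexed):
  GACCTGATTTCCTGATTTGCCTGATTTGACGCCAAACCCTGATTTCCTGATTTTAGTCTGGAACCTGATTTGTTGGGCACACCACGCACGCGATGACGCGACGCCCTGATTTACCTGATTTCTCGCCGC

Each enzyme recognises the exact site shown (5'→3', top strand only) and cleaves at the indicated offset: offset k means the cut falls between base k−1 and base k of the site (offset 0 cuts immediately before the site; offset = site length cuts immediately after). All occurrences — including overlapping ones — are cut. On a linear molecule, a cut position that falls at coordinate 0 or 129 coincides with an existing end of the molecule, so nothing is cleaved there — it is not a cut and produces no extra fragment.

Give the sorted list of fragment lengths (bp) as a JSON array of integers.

Per-enzyme occurrences:
  BxoIX CCTGATTT/1: at [2, 10, 19, 37, 45, 63, 104, 113] ⇒ [3, 11, 20, 38, 46, 64, 105, 114]
  KluX ACGC/2: at [28, 83, 87, 95, 100] ⇒ [30, 85, 89, 97, 102]

Pooled cuts: [3, 11, 20, 30, 38, 46, 64, 85, 89, 97, 102, 105, 114]

Fragment lengths:
  [0,3): 3 bp
  [3,11): 8 bp
  [11,20): 9 bp
  [20,30): 10 bp
  [30,38): 8 bp
  [38,46): 8 bp
  [46,64): 18 bp
  [64,85): 21 bp
  [85,89): 4 bp
  [89,97): 8 bp
  [97,102): 5 bp
  [102,105): 3 bp
  [105,114): 9 bp
  [114,129): 15 bp

[3,3,4,5,8,8,8,8,9,9,10,15,18,21]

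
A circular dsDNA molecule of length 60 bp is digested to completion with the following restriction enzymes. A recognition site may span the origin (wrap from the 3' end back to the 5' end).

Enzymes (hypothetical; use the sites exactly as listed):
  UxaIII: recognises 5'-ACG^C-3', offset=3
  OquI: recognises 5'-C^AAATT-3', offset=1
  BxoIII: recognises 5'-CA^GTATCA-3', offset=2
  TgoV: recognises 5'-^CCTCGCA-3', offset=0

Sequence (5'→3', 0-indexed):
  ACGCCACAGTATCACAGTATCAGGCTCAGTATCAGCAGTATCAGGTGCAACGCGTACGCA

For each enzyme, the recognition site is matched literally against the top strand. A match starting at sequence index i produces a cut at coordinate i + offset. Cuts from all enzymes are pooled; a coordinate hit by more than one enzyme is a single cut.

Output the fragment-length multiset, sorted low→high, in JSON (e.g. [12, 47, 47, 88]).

Site scan:
  UxaIII ACGC/3: at [0, 49, 55] ⇒ [3, 52, 58]
  OquI (CAAATT, off=1): no sites
  BxoIII CAGTATCA/2: at [6, 14, 26, 35] ⇒ [8, 16, 28, 37]
  TgoV (CCTCGCA, off=0): no sites

Pooled cuts: [3, 8, 16, 28, 37, 52, 58]

Fragments:
  3→8: 5 bp
  8→16: 8 bp
  16→28: 12 bp
  28→37: 9 bp
  37→52: 15 bp
  52→58: 6 bp
  58→3 (wrap): 60-58+3 = 5 bp

[5,5,6,8,9,12,15]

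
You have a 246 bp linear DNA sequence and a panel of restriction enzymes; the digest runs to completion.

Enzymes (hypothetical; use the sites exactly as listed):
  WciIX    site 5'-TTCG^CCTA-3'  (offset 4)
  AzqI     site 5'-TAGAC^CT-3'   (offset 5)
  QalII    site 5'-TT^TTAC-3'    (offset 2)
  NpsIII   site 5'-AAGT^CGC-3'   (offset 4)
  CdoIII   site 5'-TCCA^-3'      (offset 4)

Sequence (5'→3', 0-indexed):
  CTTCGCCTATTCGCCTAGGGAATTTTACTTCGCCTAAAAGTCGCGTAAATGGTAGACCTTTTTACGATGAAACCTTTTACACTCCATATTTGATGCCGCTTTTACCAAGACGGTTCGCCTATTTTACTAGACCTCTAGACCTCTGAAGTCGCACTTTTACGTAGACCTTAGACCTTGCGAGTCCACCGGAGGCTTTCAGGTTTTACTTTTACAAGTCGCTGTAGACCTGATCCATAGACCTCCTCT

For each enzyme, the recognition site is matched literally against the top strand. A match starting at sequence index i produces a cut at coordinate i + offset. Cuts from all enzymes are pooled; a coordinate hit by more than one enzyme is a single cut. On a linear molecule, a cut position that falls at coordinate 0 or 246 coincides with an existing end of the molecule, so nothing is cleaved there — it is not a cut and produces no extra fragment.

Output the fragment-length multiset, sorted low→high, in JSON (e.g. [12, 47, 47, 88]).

Site scan:
  WciIX TTCGCCTA/4: at [1, 9, 28, 113] ⇒ [5, 13, 32, 117]
  AzqI TAGACCT/5: at [52, 127, 135, 161, 168, 221, 234] ⇒ [57, 132, 140, 166, 173, 226, 239]
  QalII TTTTAC/2: at [22, 59, 74, 99, 121, 154, 200, 206] ⇒ [24, 61, 76, 101, 123, 156, 202, 208]
  NpsIII AAGTCGC/4: at [37, 145, 212] ⇒ [41, 149, 216]
  CdoIII TCCA/4: at [82, 181, 230] ⇒ [86, 185, 234]

All cut coordinates (distinct, sorted): [5, 13, 24, 32, 41, 57, 61, 76, 86, 101, 117, 123, 132, 140, 149, 156, 166, 173, 185, 202, 208, 216, 226, 234, 239]

Fragment lengths:
  [0,5): 5 bp
  [5,13): 8 bp
  [13,24): 11 bp
  [24,32): 8 bp
  [32,41): 9 bp
  [41,57): 16 bp
  [57,61): 4 bp
  [61,76): 15 bp
  [76,86): 10 bp
  [86,101): 15 bp
  [101,117): 16 bp
  [117,123): 6 bp
  [123,132): 9 bp
  [132,140): 8 bp
  [140,149): 9 bp
  [149,156): 7 bp
  [156,166): 10 bp
  [166,173): 7 bp
  [173,185): 12 bp
  [185,202): 17 bp
  [202,208): 6 bp
  [208,216): 8 bp
  [216,226): 10 bp
  [226,234): 8 bp
  [234,239): 5 bp
  [239,246): 7 bp

[4,5,5,6,6,7,7,7,8,8,8,8,8,9,9,9,10,10,10,11,12,15,15,16,16,17]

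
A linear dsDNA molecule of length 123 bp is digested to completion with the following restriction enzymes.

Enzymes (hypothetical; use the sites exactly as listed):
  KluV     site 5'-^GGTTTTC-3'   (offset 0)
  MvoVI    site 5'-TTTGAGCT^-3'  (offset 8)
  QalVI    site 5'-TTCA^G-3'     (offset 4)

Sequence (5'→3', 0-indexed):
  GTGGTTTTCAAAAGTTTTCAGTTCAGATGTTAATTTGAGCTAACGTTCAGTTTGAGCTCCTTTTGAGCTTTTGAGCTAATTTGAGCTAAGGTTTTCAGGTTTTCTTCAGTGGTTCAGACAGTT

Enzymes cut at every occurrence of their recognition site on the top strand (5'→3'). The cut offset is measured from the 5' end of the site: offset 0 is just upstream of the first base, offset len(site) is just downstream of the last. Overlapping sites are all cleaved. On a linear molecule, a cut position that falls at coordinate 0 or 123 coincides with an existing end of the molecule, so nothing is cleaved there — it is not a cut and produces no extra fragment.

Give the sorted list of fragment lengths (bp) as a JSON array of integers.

Site scan:
  KluV GGTTTTC/0: at [2, 89, 97] ⇒ [2, 89, 97]
  MvoVI TTTGAGCT/8: at [33, 50, 61, 69, 79] ⇒ [41, 58, 69, 77, 87]
  QalVI TTCAG/4: at [16, 21, 45, 93, 104, 112] ⇒ [20, 25, 49, 97, 108, 116]

All cut coordinates (distinct, sorted): [2, 20, 25, 41, 49, 58, 69, 77, 87, 89, 97, 108, 116]

Fragment lengths:
  [0,2): 2 bp
  [2,20): 18 bp
  [20,25): 5 bp
  [25,41): 16 bp
  [41,49): 8 bp
  [49,58): 9 bp
  [58,69): 11 bp
  [69,77): 8 bp
  [77,87): 10 bp
  [87,89): 2 bp
  [89,97): 8 bp
  [97,108): 11 bp
  [108,116): 8 bp
  [116,123): 7 bp

[2,2,5,7,8,8,8,8,9,10,11,11,16,18]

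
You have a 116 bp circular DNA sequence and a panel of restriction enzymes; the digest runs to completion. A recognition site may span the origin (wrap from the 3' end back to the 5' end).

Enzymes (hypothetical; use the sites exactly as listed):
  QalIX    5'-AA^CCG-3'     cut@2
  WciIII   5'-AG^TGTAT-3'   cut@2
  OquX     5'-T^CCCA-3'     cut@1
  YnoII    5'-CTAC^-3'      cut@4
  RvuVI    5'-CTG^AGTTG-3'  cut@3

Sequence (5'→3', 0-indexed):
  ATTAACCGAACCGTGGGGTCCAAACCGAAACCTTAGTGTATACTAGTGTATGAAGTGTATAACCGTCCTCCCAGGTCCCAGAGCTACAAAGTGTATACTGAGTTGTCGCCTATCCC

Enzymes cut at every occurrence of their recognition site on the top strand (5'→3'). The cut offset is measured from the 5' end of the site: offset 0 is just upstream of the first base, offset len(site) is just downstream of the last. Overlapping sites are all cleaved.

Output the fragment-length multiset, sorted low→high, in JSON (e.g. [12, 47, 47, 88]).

[4,5,7,7,7,8,9,9,10,11,12,13,14]

Site scan:
  QalIX AACCG/2: at [3, 8, 22, 60] ⇒ [5, 10, 24, 62]
  WciIII AGTGTAT/2: at [34, 44, 53, 89] ⇒ [36, 46, 55, 91]
  OquX TCCCA/1: at [68, 75, 112] ⇒ [69, 76, 113]
  YnoII CTAC/4: at [83] ⇒ [87]
  RvuVI CTGAGTTG/3: at [97] ⇒ [100]

All cut coordinates (distinct, sorted): [5, 10, 24, 36, 46, 55, 62, 69, 76, 87, 91, 100, 113]

Fragments:
  5→10: 5 bp
  10→24: 14 bp
  24→36: 12 bp
  36→46: 10 bp
  46→55: 9 bp
  55→62: 7 bp
  62→69: 7 bp
  69→76: 7 bp
  76→87: 11 bp
  87→91: 4 bp
  91→100: 9 bp
  100→113: 13 bp
  113→5 (wrap): 116-113+5 = 8 bp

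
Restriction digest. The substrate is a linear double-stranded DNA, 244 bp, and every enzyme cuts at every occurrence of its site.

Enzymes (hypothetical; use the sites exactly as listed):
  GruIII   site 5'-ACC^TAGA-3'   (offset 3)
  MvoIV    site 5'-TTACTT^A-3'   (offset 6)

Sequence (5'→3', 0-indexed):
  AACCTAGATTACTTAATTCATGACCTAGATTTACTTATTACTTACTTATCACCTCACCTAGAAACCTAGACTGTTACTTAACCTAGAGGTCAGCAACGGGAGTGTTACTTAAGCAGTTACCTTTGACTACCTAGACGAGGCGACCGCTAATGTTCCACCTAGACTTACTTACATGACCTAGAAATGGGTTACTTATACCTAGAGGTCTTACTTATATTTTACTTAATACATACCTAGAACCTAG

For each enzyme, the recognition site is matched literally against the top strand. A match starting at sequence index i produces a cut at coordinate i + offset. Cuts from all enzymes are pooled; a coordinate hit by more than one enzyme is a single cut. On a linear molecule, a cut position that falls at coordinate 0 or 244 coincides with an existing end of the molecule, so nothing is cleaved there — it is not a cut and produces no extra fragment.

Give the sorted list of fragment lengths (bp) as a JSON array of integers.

[4,4,4,5,7,8,8,10,10,10,11,11,11,11,11,13,14,16,21,27,28]

Site scan:
  GruIII ACCTAGA/3: at [1, 22, 55, 63, 80, 128, 156, 175, 196, 231] ⇒ [4, 25, 58, 66, 83, 131, 159, 178, 199, 234]
  MvoIV TTACTTA/6: at [8, 30, 37, 41, 73, 104, 164, 188, 207, 218] ⇒ [14, 36, 43, 47, 79, 110, 170, 194, 213, 224]

All cut coordinates (distinct, sorted): [4, 14, 25, 36, 43, 47, 58, 66, 79, 83, 110, 131, 159, 170, 178, 194, 199, 213, 224, 234]

Fragments:
  [0,4): 4 bp
  [4,14): 10 bp
  [14,25): 11 bp
  [25,36): 11 bp
  [36,43): 7 bp
  [43,47): 4 bp
  [47,58): 11 bp
  [58,66): 8 bp
  [66,79): 13 bp
  [79,83): 4 bp
  [83,110): 27 bp
  [110,131): 21 bp
  [131,159): 28 bp
  [159,170): 11 bp
  [170,178): 8 bp
  [178,194): 16 bp
  [194,199): 5 bp
  [199,213): 14 bp
  [213,224): 11 bp
  [224,234): 10 bp
  [234,244): 10 bp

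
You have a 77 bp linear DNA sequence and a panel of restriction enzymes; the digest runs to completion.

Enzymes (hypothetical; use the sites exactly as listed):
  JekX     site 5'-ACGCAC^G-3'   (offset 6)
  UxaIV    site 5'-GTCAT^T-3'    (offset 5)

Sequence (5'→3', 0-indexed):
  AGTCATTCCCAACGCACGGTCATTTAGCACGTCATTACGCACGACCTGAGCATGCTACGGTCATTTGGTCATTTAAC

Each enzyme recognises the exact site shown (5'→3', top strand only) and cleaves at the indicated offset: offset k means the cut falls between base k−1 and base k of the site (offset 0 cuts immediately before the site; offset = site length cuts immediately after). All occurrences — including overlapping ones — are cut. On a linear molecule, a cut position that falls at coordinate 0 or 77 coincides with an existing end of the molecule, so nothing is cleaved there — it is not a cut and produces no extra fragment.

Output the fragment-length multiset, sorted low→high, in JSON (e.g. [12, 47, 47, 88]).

Per-enzyme occurrences:
  JekX (ACGCACG, off=6): starts [11, 36] → cuts [17, 42]
  UxaIV (GTCATT, off=5): starts [1, 18, 30, 59, 67] → cuts [6, 23, 35, 64, 72]

All cut coordinates (distinct, sorted): [6, 17, 23, 35, 42, 64, 72]

Fragment lengths:
  [0,6): 6 bp
  [6,17): 11 bp
  [17,23): 6 bp
  [23,35): 12 bp
  [35,42): 7 bp
  [42,64): 22 bp
  [64,72): 8 bp
  [72,77): 5 bp

[5,6,6,7,8,11,12,22]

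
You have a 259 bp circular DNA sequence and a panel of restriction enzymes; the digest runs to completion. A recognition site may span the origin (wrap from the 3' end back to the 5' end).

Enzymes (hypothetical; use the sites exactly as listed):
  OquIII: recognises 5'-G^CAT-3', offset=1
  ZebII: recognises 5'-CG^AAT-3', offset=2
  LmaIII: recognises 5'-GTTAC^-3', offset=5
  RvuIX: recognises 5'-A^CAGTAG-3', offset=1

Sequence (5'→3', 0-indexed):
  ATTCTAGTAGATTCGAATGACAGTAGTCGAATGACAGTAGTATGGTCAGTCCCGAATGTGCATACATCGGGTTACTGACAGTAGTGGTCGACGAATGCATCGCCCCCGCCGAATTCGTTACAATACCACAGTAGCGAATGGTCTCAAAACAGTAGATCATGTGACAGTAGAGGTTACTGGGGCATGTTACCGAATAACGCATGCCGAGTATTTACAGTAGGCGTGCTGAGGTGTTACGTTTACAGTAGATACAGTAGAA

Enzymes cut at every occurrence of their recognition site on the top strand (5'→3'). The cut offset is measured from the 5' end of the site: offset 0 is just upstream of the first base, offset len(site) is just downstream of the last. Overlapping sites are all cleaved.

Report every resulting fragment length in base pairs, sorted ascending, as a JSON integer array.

[2,3,4,5,5,5,5,6,7,7,8,8,9,9,10,13,13,14,15,15,15,15,20,23,23]

Scan for sites:
  OquIII GCAT/1: at [59, 96, 181, 198] ⇒ [60, 97, 182, 199]
  ZebII CGAAT/2: at [13, 27, 52, 91, 109, 134, 190] ⇒ [15, 29, 54, 93, 111, 136, 192]
  LmaIII GTTAC/5: at [70, 116, 172, 185, 232] ⇒ [75, 121, 177, 190, 237]
  RvuIX ACAGTAG/1: at [19, 33, 77, 127, 148, 163, 213, 241, 250] ⇒ [20, 34, 78, 128, 149, 164, 214, 242, 251]

All cut coordinates (distinct, sorted): [15, 20, 29, 34, 54, 60, 75, 78, 93, 97, 111, 121, 128, 136, 149, 164, 177, 182, 190, 192, 199, 214, 237, 242, 251]

Fragments:
  15→20: 5 bp
  20→29: 9 bp
  29→34: 5 bp
  34→54: 20 bp
  54→60: 6 bp
  60→75: 15 bp
  75→78: 3 bp
  78→93: 15 bp
  93→97: 4 bp
  97→111: 14 bp
  111→121: 10 bp
  121→128: 7 bp
  128→136: 8 bp
  136→149: 13 bp
  149→164: 15 bp
  164→177: 13 bp
  177→182: 5 bp
  182→190: 8 bp
  190→192: 2 bp
  192→199: 7 bp
  199→214: 15 bp
  214→237: 23 bp
  237→242: 5 bp
  242→251: 9 bp
  251→15 (wrap): 259-251+15 = 23 bp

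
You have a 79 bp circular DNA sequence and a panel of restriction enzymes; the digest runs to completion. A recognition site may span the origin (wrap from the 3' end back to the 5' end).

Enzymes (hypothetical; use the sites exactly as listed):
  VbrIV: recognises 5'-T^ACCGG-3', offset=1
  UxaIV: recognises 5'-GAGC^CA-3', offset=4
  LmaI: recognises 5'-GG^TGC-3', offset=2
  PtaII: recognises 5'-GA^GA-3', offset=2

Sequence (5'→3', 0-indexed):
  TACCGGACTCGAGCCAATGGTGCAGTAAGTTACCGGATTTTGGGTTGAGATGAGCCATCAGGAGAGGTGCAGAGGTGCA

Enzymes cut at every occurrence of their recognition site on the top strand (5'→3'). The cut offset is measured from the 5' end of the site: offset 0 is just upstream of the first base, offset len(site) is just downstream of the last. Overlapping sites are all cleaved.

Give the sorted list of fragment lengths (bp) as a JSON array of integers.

Scan for sites:
  VbrIV TACCGG/1: at [0, 30] ⇒ [1, 31]
  UxaIV GAGCCA/4: at [10, 51] ⇒ [14, 55]
  LmaI GGTGC/2: at [18, 65, 73] ⇒ [20, 67, 75]
  PtaII GAGA/2: at [46, 61] ⇒ [48, 63]

Pooled cuts: [1, 14, 20, 31, 48, 55, 63, 67, 75]

Fragment lengths:
  1→14: 13 bp
  14→20: 6 bp
  20→31: 11 bp
  31→48: 17 bp
  48→55: 7 bp
  55→63: 8 bp
  63→67: 4 bp
  67→75: 8 bp
  75→1 (wrap): 79-75+1 = 5 bp

[4,5,6,7,8,8,11,13,17]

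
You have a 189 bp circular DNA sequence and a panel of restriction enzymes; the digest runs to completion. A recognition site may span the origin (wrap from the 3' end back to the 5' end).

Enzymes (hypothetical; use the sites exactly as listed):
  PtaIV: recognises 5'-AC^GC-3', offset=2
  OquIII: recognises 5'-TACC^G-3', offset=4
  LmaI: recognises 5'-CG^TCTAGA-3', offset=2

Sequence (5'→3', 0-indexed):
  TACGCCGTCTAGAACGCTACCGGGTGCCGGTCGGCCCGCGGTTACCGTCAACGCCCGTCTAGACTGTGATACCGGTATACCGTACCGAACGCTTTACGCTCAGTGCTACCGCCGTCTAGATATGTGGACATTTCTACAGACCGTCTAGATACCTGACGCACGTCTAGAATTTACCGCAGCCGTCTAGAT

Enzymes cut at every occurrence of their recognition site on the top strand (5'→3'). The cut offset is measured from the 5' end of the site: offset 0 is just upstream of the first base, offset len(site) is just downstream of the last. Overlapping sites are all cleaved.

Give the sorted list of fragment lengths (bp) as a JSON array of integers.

Site scan:
  PtaIV ACGC/2: at [1, 13, 50, 88, 95, 155] ⇒ [3, 15, 52, 90, 97, 157]
  OquIII TACCG/4: at [17, 42, 69, 77, 82, 106, 171] ⇒ [21, 46, 73, 81, 86, 110, 175]
  LmaI CGTCTAGA/2: at [5, 55, 112, 141, 160, 180] ⇒ [7, 57, 114, 143, 162, 182]

All cut coordinates (distinct, sorted): [3, 7, 15, 21, 46, 52, 57, 73, 81, 86, 90, 97, 110, 114, 143, 157, 162, 175, 182]

Fragments:
  3→7: 4 bp
  7→15: 8 bp
  15→21: 6 bp
  21→46: 25 bp
  46→52: 6 bp
  52→57: 5 bp
  57→73: 16 bp
  73→81: 8 bp
  81→86: 5 bp
  86→90: 4 bp
  90→97: 7 bp
  97→110: 13 bp
  110→114: 4 bp
  114→143: 29 bp
  143→157: 14 bp
  157→162: 5 bp
  162→175: 13 bp
  175→182: 7 bp
  182→3 (wrap): 189-182+3 = 10 bp

[4,4,4,5,5,5,6,6,7,7,8,8,10,13,13,14,16,25,29]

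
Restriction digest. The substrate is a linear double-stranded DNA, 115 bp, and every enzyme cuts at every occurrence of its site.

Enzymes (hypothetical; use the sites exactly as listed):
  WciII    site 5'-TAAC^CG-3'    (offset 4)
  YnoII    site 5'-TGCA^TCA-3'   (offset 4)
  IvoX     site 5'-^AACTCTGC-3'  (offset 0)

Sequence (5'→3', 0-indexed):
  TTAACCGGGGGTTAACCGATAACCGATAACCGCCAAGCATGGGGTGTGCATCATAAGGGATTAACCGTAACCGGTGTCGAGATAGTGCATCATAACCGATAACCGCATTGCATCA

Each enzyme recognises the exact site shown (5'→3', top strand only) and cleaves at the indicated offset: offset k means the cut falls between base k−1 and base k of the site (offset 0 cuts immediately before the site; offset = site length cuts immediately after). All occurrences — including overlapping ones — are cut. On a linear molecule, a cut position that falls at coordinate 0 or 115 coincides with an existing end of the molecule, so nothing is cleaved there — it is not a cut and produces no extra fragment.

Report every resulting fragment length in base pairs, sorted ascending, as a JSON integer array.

Scan for sites:
  WciII (TAACCG, off=4): starts [1, 12, 19, 26, 61, 67, 92, 99] → cuts [5, 16, 23, 30, 65, 71, 96, 103]
  YnoII (TGCATCA, off=4): starts [46, 85, 108] → cuts [50, 89, 112]
  IvoX (AACTCTGC, off=0): no sites

All cut coordinates (distinct, sorted): [5, 16, 23, 30, 50, 65, 71, 89, 96, 103, 112]

Fragments:
  [0,5): 5 bp
  [5,16): 11 bp
  [16,23): 7 bp
  [23,30): 7 bp
  [30,50): 20 bp
  [50,65): 15 bp
  [65,71): 6 bp
  [71,89): 18 bp
  [89,96): 7 bp
  [96,103): 7 bp
  [103,112): 9 bp
  [112,115): 3 bp

[3,5,6,7,7,7,7,9,11,15,18,20]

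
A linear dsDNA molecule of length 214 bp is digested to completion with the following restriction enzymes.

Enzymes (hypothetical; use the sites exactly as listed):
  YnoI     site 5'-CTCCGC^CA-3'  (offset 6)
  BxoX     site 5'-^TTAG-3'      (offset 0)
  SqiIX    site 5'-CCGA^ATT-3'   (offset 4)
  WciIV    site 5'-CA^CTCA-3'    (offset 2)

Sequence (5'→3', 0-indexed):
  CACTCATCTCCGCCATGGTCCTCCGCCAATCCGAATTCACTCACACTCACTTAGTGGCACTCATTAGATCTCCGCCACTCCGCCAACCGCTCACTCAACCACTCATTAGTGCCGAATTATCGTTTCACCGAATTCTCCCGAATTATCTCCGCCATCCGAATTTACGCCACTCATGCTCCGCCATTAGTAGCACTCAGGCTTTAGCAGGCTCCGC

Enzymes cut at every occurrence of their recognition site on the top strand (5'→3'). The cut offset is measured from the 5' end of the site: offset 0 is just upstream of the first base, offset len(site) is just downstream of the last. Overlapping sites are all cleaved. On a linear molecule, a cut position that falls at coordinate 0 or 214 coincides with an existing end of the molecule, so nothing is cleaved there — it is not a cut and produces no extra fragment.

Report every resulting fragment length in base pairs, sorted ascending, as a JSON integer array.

[2,2,4,4,5,5,6,7,8,8,8,8,9,9,10,10,10,10,11,11,12,12,13,14,16]

Scan for sites:
  YnoI CTCCGCCA/6: at [7, 20, 69, 77, 146, 175] ⇒ [13, 26, 75, 83, 152, 181]
  BxoX TTAG/0: at [50, 63, 105, 183, 200] ⇒ [50, 63, 105, 183, 200]
  SqiIX CCGAATT/4: at [30, 111, 127, 137, 155] ⇒ [34, 115, 131, 141, 159]
  WciIV CACTCA/2: at [0, 37, 43, 57, 91, 99, 167, 190] ⇒ [2, 39, 45, 59, 93, 101, 169, 192]

All cut coordinates (distinct, sorted): [2, 13, 26, 34, 39, 45, 50, 59, 63, 75, 83, 93, 101, 105, 115, 131, 141, 152, 159, 169, 181, 183, 192, 200]

Fragments:
  [0,2): 2 bp
  [2,13): 11 bp
  [13,26): 13 bp
  [26,34): 8 bp
  [34,39): 5 bp
  [39,45): 6 bp
  [45,50): 5 bp
  [50,59): 9 bp
  [59,63): 4 bp
  [63,75): 12 bp
  [75,83): 8 bp
  [83,93): 10 bp
  [93,101): 8 bp
  [101,105): 4 bp
  [105,115): 10 bp
  [115,131): 16 bp
  [131,141): 10 bp
  [141,152): 11 bp
  [152,159): 7 bp
  [159,169): 10 bp
  [169,181): 12 bp
  [181,183): 2 bp
  [183,192): 9 bp
  [192,200): 8 bp
  [200,214): 14 bp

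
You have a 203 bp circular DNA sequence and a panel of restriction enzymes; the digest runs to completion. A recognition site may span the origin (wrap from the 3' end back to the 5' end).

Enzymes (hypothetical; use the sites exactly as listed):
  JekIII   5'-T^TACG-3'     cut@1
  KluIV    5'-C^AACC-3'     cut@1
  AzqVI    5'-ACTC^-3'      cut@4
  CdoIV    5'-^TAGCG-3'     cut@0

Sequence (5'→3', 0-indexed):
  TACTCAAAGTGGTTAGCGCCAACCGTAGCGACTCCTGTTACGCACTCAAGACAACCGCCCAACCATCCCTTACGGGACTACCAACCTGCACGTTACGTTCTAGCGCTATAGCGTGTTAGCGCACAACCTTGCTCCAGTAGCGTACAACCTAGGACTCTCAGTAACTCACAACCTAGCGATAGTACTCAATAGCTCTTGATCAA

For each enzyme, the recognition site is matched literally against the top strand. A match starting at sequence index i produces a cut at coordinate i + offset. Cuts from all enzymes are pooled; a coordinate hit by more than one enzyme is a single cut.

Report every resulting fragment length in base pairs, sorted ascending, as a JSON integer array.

Site scan:
  JekIII TTACG/1: at [37, 69, 92] ⇒ [38, 70, 93]
  KluIV CAACC/1: at [19, 51, 59, 81, 123, 144, 168] ⇒ [20, 52, 60, 82, 124, 145, 169]
  AzqVI ACTC/4: at [1, 30, 43, 153, 163, 183] ⇒ [5, 34, 47, 157, 167, 187]
  CdoIV TAGCG/0: at [13, 25, 100, 108, 116, 137, 173] ⇒ [13, 25, 100, 108, 116, 137, 173]

Pooled cuts: [5, 13, 20, 25, 34, 38, 47, 52, 60, 70, 82, 93, 100, 108, 116, 124, 137, 145, 157, 167, 169, 173, 187]

Fragment lengths:
  5→13: 8 bp
  13→20: 7 bp
  20→25: 5 bp
  25→34: 9 bp
  34→38: 4 bp
  38→47: 9 bp
  47→52: 5 bp
  52→60: 8 bp
  60→70: 10 bp
  70→82: 12 bp
  82→93: 11 bp
  93→100: 7 bp
  100→108: 8 bp
  108→116: 8 bp
  116→124: 8 bp
  124→137: 13 bp
  137→145: 8 bp
  145→157: 12 bp
  157→167: 10 bp
  167→169: 2 bp
  169→173: 4 bp
  173→187: 14 bp
  187→5 (wrap): 203-187+5 = 21 bp

[2,4,4,5,5,7,7,8,8,8,8,8,8,9,9,10,10,11,12,12,13,14,21]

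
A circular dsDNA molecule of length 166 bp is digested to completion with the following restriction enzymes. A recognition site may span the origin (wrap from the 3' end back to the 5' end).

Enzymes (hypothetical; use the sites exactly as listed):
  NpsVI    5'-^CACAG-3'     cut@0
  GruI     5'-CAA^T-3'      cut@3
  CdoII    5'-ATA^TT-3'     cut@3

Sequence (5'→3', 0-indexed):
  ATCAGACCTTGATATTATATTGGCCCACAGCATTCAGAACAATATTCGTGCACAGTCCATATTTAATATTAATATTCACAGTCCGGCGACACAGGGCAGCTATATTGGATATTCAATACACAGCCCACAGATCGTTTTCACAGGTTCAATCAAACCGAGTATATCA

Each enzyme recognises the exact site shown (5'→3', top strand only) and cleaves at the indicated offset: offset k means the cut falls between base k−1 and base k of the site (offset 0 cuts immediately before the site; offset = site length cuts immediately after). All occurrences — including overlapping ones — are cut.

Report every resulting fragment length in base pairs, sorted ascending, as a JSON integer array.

[2,2,2,5,5,6,6,6,7,7,7,11,11,13,13,13,15,17,18]

Scan for sites:
  NpsVI (CACAG, off=0): starts [25, 50, 76, 89, 118, 125, 138] → cuts [25, 50, 76, 89, 118, 125, 138]
  GruI (CAAT, off=3): starts [39, 113, 146, 164] → cuts [1, 42, 116, 149]
  CdoII (ATATT, off=3): starts [11, 16, 41, 58, 65, 71, 101, 108] → cuts [14, 19, 44, 61, 68, 74, 104, 111]

Pooled cuts: [1, 14, 19, 25, 42, 44, 50, 61, 68, 74, 76, 89, 104, 111, 116, 118, 125, 138, 149]

Fragment lengths:
  1→14: 13 bp
  14→19: 5 bp
  19→25: 6 bp
  25→42: 17 bp
  42→44: 2 bp
  44→50: 6 bp
  50→61: 11 bp
  61→68: 7 bp
  68→74: 6 bp
  74→76: 2 bp
  76→89: 13 bp
  89→104: 15 bp
  104→111: 7 bp
  111→116: 5 bp
  116→118: 2 bp
  118→125: 7 bp
  125→138: 13 bp
  138→149: 11 bp
  149→1 (wrap): 166-149+1 = 18 bp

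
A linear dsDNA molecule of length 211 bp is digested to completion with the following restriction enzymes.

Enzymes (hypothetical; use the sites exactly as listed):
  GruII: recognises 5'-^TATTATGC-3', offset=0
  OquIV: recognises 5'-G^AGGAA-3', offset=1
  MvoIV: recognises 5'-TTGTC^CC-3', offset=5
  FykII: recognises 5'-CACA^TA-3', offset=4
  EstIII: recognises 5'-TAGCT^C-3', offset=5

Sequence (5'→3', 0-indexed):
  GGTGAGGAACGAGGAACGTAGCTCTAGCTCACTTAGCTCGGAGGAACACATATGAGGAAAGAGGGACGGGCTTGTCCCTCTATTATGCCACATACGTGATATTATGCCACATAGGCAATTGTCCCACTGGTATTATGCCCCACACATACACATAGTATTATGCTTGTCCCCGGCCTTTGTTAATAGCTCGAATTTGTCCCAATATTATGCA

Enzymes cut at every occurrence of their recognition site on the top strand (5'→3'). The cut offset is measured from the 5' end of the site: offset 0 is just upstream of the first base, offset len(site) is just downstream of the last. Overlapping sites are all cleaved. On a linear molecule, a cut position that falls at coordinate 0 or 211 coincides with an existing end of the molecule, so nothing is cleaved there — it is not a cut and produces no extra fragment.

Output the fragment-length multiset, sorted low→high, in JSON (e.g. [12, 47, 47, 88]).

[3,3,4,4,4,4,6,6,7,7,7,9,9,9,10,12,12,12,12,13,16,20,22]

Scan for sites:
  GruII TATTATGC/0: at [80, 99, 130, 155, 202] ⇒ [80, 99, 130, 155, 202]
  OquIV GAGGAA/1: at [3, 10, 40, 53] ⇒ [4, 11, 41, 54]
  MvoIV TTGTCCC/5: at [71, 118, 163, 193] ⇒ [76, 123, 168, 198]
  FykII CACATA/4: at [46, 88, 107, 142, 148] ⇒ [50, 92, 111, 146, 152]
  EstIII TAGCTC/5: at [18, 24, 33, 183] ⇒ [23, 29, 38, 188]

All cut coordinates (distinct, sorted): [4, 11, 23, 29, 38, 41, 50, 54, 76, 80, 92, 99, 111, 123, 130, 146, 152, 155, 168, 188, 198, 202]

Fragment lengths:
  [0,4): 4 bp
  [4,11): 7 bp
  [11,23): 12 bp
  [23,29): 6 bp
  [29,38): 9 bp
  [38,41): 3 bp
  [41,50): 9 bp
  [50,54): 4 bp
  [54,76): 22 bp
  [76,80): 4 bp
  [80,92): 12 bp
  [92,99): 7 bp
  [99,111): 12 bp
  [111,123): 12 bp
  [123,130): 7 bp
  [130,146): 16 bp
  [146,152): 6 bp
  [152,155): 3 bp
  [155,168): 13 bp
  [168,188): 20 bp
  [188,198): 10 bp
  [198,202): 4 bp
  [202,211): 9 bp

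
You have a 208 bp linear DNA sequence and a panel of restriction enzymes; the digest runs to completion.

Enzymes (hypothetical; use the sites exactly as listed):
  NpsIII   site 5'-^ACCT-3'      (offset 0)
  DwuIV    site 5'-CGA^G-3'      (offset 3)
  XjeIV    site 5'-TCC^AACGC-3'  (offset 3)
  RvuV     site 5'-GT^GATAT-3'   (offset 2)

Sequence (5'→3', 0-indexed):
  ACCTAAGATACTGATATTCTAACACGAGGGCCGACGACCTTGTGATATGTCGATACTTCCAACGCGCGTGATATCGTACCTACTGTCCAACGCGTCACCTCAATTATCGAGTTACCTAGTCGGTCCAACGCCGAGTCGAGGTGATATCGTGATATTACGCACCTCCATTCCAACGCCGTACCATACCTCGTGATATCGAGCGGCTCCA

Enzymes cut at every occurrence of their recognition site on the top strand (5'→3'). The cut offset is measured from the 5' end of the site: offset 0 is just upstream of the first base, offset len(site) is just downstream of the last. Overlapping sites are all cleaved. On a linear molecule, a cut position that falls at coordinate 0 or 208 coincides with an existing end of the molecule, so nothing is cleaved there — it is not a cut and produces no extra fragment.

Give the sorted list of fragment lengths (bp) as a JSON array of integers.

[3,3,5,7,7,8,8,8,8,8,9,9,9,10,11,11,13,13,14,17,27]

Scan for sites:
  NpsIII (ACCT, off=0): starts [0, 36, 77, 96, 113, 160, 184] → cuts [36, 77, 96, 113, 160, 184] (position 0 is a terminus of the linear molecule — no cut)
  DwuIV (CGAG, off=3): starts [24, 107, 131, 136, 196] → cuts [27, 110, 134, 139, 199]
  XjeIV (TCCAACGC, off=3): starts [57, 85, 123, 168] → cuts [60, 88, 126, 171]
  RvuV (GTGATAT, off=2): starts [41, 67, 140, 148, 189] → cuts [43, 69, 142, 150, 191]

Pooled cuts: [27, 36, 43, 60, 69, 77, 88, 96, 110, 113, 126, 134, 139, 142, 150, 160, 171, 184, 191, 199]

Fragments:
  [0,27): 27 bp
  [27,36): 9 bp
  [36,43): 7 bp
  [43,60): 17 bp
  [60,69): 9 bp
  [69,77): 8 bp
  [77,88): 11 bp
  [88,96): 8 bp
  [96,110): 14 bp
  [110,113): 3 bp
  [113,126): 13 bp
  [126,134): 8 bp
  [134,139): 5 bp
  [139,142): 3 bp
  [142,150): 8 bp
  [150,160): 10 bp
  [160,171): 11 bp
  [171,184): 13 bp
  [184,191): 7 bp
  [191,199): 8 bp
  [199,208): 9 bp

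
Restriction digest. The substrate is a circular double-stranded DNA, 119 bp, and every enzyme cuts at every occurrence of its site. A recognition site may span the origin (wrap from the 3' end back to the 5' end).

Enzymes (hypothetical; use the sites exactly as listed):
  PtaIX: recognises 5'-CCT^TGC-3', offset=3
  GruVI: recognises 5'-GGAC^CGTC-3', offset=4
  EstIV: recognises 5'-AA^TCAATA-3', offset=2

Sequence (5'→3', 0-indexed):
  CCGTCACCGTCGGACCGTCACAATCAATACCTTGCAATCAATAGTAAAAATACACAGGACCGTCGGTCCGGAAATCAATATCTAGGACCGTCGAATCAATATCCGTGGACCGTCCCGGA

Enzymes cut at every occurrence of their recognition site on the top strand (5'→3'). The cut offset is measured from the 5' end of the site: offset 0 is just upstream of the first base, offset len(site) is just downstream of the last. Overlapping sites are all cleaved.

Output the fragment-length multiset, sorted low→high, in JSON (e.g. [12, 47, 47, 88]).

Scan for sites:
  PtaIX CCTTGC/3: at [29] ⇒ [32]
  GruVI GGACCGTC/4: at [11, 56, 84, 106, 116] ⇒ [1, 15, 60, 88, 110]
  EstIV AATCAATA/2: at [21, 35, 72, 93] ⇒ [23, 37, 74, 95]

Pooled cuts: [1, 15, 23, 32, 37, 60, 74, 88, 95, 110]

Fragments:
  1→15: 14 bp
  15→23: 8 bp
  23→32: 9 bp
  32→37: 5 bp
  37→60: 23 bp
  60→74: 14 bp
  74→88: 14 bp
  88→95: 7 bp
  95→110: 15 bp
  110→1 (wrap): 119-110+1 = 10 bp

[5,7,8,9,10,14,14,14,15,23]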